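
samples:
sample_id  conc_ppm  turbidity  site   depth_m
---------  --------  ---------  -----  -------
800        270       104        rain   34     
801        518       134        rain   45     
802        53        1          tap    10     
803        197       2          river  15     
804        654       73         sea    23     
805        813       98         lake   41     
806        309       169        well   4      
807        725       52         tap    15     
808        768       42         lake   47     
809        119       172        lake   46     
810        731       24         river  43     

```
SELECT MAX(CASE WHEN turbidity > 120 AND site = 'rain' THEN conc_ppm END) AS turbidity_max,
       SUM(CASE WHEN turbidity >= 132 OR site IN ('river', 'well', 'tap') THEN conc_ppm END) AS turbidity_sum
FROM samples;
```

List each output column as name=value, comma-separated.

[turbidity_max: turbidity > 120 AND site = 'rain']
sample_id=800: ✗
sample_id=801: ✓ → 518
sample_id=802: ✗
sample_id=803: ✗
sample_id=804: ✗
sample_id=805: ✗
sample_id=806: ✗
sample_id=807: ✗
sample_id=808: ✗
sample_id=809: ✗
sample_id=810: ✗
turbidity_max = MAX(518) = 518
—
[turbidity_sum: turbidity >= 132 OR site IN ('river', 'well', 'tap')]
sample_id=800: ✗
sample_id=801: ✓ → 518
sample_id=802: ✓ → 53
sample_id=803: ✓ → 197
sample_id=804: ✗
sample_id=805: ✗
sample_id=806: ✓ → 309
sample_id=807: ✓ → 725
sample_id=808: ✗
sample_id=809: ✓ → 119
sample_id=810: ✓ → 731
turbidity_sum = 518 + 53 + 197 + 309 + 725 + 119 + 731 = 2652

turbidity_max=518, turbidity_sum=2652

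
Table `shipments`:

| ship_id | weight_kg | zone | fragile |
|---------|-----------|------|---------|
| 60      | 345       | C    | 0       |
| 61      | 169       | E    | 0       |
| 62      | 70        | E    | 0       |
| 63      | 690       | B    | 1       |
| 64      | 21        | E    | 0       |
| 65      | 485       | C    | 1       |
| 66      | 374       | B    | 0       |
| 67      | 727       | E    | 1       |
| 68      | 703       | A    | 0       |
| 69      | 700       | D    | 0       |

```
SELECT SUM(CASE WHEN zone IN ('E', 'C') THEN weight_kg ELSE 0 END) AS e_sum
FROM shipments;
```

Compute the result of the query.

ship_id=60: ✓ → 345
ship_id=61: ✓ → 169
ship_id=62: ✓ → 70
ship_id=63: ✗
ship_id=64: ✓ → 21
ship_id=65: ✓ → 485
ship_id=66: ✗
ship_id=67: ✓ → 727
ship_id=68: ✗
ship_id=69: ✗
e_sum = 345 + 169 + 70 + 21 + 485 + 727 = 1817

1817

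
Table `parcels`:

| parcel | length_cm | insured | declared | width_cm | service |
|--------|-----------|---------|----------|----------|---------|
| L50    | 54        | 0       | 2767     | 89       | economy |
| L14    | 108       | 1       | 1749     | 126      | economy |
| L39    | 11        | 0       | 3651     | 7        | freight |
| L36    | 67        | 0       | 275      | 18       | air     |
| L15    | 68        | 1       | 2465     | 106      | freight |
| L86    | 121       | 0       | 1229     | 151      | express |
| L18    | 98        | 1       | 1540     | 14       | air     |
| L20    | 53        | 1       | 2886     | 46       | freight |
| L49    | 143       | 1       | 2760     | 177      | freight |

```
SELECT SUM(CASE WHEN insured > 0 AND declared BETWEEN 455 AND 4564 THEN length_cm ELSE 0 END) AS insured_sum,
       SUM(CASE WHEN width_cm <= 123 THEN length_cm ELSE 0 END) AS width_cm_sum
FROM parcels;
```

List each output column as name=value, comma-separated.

[insured_sum: insured > 0 AND declared BETWEEN 455 AND 4564]
parcel=L50: ✗
parcel=L14: ✓ → 108
parcel=L39: ✗
parcel=L36: ✗
parcel=L15: ✓ → 68
parcel=L86: ✗
parcel=L18: ✓ → 98
parcel=L20: ✓ → 53
parcel=L49: ✓ → 143
insured_sum = 108 + 68 + 98 + 53 + 143 = 470
—
[width_cm_sum: width_cm <= 123]
parcel=L50: ✓ → 54
parcel=L14: ✗
parcel=L39: ✓ → 11
parcel=L36: ✓ → 67
parcel=L15: ✓ → 68
parcel=L86: ✗
parcel=L18: ✓ → 98
parcel=L20: ✓ → 53
parcel=L49: ✗
width_cm_sum = 54 + 11 + 67 + 68 + 98 + 53 = 351

insured_sum=470, width_cm_sum=351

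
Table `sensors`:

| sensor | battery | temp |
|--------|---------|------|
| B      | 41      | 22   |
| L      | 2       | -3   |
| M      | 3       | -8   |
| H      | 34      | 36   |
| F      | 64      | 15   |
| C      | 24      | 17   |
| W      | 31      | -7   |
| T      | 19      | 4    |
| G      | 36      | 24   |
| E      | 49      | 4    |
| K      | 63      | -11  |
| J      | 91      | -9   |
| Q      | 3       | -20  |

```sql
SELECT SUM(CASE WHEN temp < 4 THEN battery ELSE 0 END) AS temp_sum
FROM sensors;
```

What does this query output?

193

sensor=B: ✗
sensor=L: ✓ → 2
sensor=M: ✓ → 3
sensor=H: ✗
sensor=F: ✗
sensor=C: ✗
sensor=W: ✓ → 31
sensor=T: ✗
sensor=G: ✗
sensor=E: ✗
sensor=K: ✓ → 63
sensor=J: ✓ → 91
sensor=Q: ✓ → 3
temp_sum = 2 + 3 + 31 + 63 + 91 + 3 = 193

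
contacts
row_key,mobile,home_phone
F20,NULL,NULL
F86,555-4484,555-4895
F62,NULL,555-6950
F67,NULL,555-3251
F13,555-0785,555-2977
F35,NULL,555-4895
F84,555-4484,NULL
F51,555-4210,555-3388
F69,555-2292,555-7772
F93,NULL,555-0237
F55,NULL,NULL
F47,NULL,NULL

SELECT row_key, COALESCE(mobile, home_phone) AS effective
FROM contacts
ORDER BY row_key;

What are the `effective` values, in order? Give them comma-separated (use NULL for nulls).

555-0785, NULL, 555-4895, NULL, 555-4210, NULL, 555-6950, 555-3251, 555-2292, 555-4484, 555-4484, 555-0237

row_key=F13: mobile=555-0785 → 555-0785
row_key=F20: mobile=NULL, home_phone=NULL (all NULL) → NULL
row_key=F35: mobile=NULL, home_phone=555-4895 → 555-4895
row_key=F47: mobile=NULL, home_phone=NULL (all NULL) → NULL
row_key=F51: mobile=555-4210 → 555-4210
row_key=F55: mobile=NULL, home_phone=NULL (all NULL) → NULL
row_key=F62: mobile=NULL, home_phone=555-6950 → 555-6950
row_key=F67: mobile=NULL, home_phone=555-3251 → 555-3251
row_key=F69: mobile=555-2292 → 555-2292
row_key=F84: mobile=555-4484 → 555-4484
row_key=F86: mobile=555-4484 → 555-4484
row_key=F93: mobile=NULL, home_phone=555-0237 → 555-0237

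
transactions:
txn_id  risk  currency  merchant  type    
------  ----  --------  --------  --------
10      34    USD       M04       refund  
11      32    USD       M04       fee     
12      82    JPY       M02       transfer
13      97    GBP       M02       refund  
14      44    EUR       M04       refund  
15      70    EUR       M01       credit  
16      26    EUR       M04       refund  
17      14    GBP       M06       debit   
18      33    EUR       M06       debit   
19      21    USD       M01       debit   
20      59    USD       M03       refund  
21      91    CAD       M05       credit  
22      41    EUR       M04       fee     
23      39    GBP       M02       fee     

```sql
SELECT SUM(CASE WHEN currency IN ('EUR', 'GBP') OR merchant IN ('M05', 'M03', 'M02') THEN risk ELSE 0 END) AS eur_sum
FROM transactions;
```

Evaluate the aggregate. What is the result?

596

txn_id=10: ✗
txn_id=11: ✗
txn_id=12: ✓ → 82
txn_id=13: ✓ → 97
txn_id=14: ✓ → 44
txn_id=15: ✓ → 70
txn_id=16: ✓ → 26
txn_id=17: ✓ → 14
txn_id=18: ✓ → 33
txn_id=19: ✗
txn_id=20: ✓ → 59
txn_id=21: ✓ → 91
txn_id=22: ✓ → 41
txn_id=23: ✓ → 39
eur_sum = 82 + 97 + 44 + 70 + 26 + 14 + 33 + 59 + 91 + 41 + 39 = 596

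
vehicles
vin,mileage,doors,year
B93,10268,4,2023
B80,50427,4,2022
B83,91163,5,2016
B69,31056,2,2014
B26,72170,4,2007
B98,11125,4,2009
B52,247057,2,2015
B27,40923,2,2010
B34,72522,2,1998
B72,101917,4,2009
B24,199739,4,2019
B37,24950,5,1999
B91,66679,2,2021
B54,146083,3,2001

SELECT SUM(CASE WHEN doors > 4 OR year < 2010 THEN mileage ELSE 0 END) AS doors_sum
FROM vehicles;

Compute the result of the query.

vin=B93: ✗
vin=B80: ✗
vin=B83: ✓ → 91163
vin=B69: ✗
vin=B26: ✓ → 72170
vin=B98: ✓ → 11125
vin=B52: ✗
vin=B27: ✗
vin=B34: ✓ → 72522
vin=B72: ✓ → 101917
vin=B24: ✗
vin=B37: ✓ → 24950
vin=B91: ✗
vin=B54: ✓ → 146083
doors_sum = 91163 + 72170 + 11125 + 72522 + 101917 + 24950 + 146083 = 519930

519930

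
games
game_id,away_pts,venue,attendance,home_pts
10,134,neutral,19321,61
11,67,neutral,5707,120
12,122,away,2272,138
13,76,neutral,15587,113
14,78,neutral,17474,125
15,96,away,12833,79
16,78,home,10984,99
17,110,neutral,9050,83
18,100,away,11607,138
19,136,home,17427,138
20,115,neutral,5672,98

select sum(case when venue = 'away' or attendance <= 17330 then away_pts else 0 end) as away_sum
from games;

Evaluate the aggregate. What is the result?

game_id=10: ✗
game_id=11: ✓ → 67
game_id=12: ✓ → 122
game_id=13: ✓ → 76
game_id=14: ✗
game_id=15: ✓ → 96
game_id=16: ✓ → 78
game_id=17: ✓ → 110
game_id=18: ✓ → 100
game_id=19: ✗
game_id=20: ✓ → 115
away_sum = 67 + 122 + 76 + 96 + 78 + 110 + 100 + 115 = 764

764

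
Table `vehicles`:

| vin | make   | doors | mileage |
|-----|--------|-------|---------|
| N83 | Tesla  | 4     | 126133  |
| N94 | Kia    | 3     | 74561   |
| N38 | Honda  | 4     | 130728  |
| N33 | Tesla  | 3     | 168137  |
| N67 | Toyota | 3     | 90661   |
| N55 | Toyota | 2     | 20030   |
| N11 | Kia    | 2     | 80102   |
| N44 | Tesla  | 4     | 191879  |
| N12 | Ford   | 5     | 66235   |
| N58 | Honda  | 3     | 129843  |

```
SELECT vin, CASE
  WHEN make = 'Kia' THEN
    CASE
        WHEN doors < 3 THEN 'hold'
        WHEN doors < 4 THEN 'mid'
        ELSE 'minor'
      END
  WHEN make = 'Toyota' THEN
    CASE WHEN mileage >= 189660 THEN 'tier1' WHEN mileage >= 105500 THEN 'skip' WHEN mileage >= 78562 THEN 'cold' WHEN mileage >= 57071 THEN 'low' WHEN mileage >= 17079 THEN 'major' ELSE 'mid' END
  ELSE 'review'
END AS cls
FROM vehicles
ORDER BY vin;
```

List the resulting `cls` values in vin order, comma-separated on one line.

vin=N11: make='Kia' → inner[doors < 3] → hold
vin=N12: make='Ford' → outer ELSE → review
vin=N33: make='Tesla' → outer ELSE → review
vin=N38: make='Honda' → outer ELSE → review
vin=N44: make='Tesla' → outer ELSE → review
vin=N55: make='Toyota' → inner[mileage >= 17079] → major
vin=N58: make='Honda' → outer ELSE → review
vin=N67: make='Toyota' → inner[mileage >= 78562] → cold
vin=N83: make='Tesla' → outer ELSE → review
vin=N94: make='Kia' → inner[doors < 4] → mid

hold, review, review, review, review, major, review, cold, review, mid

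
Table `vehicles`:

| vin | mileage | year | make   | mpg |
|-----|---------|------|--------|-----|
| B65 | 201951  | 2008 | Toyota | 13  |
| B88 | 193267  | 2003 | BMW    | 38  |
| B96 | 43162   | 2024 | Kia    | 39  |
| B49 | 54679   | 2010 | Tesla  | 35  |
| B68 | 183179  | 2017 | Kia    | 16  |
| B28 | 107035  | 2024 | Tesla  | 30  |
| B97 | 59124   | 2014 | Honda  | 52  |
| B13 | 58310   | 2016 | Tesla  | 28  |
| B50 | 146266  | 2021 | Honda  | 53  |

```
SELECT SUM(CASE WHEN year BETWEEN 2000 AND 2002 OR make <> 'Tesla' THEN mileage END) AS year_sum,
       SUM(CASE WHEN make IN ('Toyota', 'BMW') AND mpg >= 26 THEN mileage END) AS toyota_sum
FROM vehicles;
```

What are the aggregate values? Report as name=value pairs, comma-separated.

year_sum=826949, toyota_sum=193267

[year_sum: year BETWEEN 2000 AND 2002 OR make <> 'Tesla']
vin=B65: ✓ → 201951
vin=B88: ✓ → 193267
vin=B96: ✓ → 43162
vin=B49: ✗
vin=B68: ✓ → 183179
vin=B28: ✗
vin=B97: ✓ → 59124
vin=B13: ✗
vin=B50: ✓ → 146266
year_sum = 201951 + 193267 + 43162 + 183179 + 59124 + 146266 = 826949
—
[toyota_sum: make IN ('Toyota', 'BMW') AND mpg >= 26]
vin=B65: ✗
vin=B88: ✓ → 193267
vin=B96: ✗
vin=B49: ✗
vin=B68: ✗
vin=B28: ✗
vin=B97: ✗
vin=B13: ✗
vin=B50: ✗
toyota_sum = 193267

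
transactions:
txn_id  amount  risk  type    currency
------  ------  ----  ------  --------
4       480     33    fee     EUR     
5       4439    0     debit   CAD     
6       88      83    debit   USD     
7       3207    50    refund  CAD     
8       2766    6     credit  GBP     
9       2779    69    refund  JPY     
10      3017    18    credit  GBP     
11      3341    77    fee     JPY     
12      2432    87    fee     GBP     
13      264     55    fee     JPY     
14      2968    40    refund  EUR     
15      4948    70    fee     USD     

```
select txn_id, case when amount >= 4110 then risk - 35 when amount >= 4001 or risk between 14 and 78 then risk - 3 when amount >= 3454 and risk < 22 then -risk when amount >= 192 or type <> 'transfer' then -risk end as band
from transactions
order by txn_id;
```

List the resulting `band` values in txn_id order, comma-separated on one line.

txn_id=4: amount >= 4001 or risk between 14 and 78 → 30
txn_id=5: amount >= 4110 → -35
txn_id=6: amount >= 192 or type <> 'transfer' → -83
txn_id=7: amount >= 4001 or risk between 14 and 78 → 47
txn_id=8: amount >= 192 or type <> 'transfer' → -6
txn_id=9: amount >= 4001 or risk between 14 and 78 → 66
txn_id=10: amount >= 4001 or risk between 14 and 78 → 15
txn_id=11: amount >= 4001 or risk between 14 and 78 → 74
txn_id=12: amount >= 192 or type <> 'transfer' → -87
txn_id=13: amount >= 4001 or risk between 14 and 78 → 52
txn_id=14: amount >= 4001 or risk between 14 and 78 → 37
txn_id=15: amount >= 4110 → 35

30, -35, -83, 47, -6, 66, 15, 74, -87, 52, 37, 35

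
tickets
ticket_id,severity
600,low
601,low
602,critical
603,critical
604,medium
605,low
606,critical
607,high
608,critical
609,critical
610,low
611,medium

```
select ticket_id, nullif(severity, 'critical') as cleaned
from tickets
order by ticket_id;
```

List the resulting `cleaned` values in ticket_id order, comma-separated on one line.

low, low, NULL, NULL, medium, low, NULL, high, NULL, NULL, low, medium

ticket_id=600: severity=low vs critical: differ → low
ticket_id=601: severity=low vs critical: differ → low
ticket_id=602: severity=critical vs critical: equal → NULL
ticket_id=603: severity=critical vs critical: equal → NULL
ticket_id=604: severity=medium vs critical: differ → medium
ticket_id=605: severity=low vs critical: differ → low
ticket_id=606: severity=critical vs critical: equal → NULL
ticket_id=607: severity=high vs critical: differ → high
ticket_id=608: severity=critical vs critical: equal → NULL
ticket_id=609: severity=critical vs critical: equal → NULL
ticket_id=610: severity=low vs critical: differ → low
ticket_id=611: severity=medium vs critical: differ → medium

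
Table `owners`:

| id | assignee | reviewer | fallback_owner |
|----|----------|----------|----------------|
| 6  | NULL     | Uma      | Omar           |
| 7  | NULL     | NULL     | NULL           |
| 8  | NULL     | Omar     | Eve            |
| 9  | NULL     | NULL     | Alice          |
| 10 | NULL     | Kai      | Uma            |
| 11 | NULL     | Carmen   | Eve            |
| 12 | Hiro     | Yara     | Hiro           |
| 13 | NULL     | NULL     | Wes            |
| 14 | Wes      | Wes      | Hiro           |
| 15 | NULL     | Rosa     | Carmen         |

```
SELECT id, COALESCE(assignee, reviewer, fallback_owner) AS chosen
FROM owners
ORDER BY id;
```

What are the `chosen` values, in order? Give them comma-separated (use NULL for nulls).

id=6: assignee=NULL, reviewer=Uma → Uma
id=7: assignee=NULL, reviewer=NULL, fallback_owner=NULL (all NULL) → NULL
id=8: assignee=NULL, reviewer=Omar → Omar
id=9: assignee=NULL, reviewer=NULL, fallback_owner=Alice → Alice
id=10: assignee=NULL, reviewer=Kai → Kai
id=11: assignee=NULL, reviewer=Carmen → Carmen
id=12: assignee=Hiro → Hiro
id=13: assignee=NULL, reviewer=NULL, fallback_owner=Wes → Wes
id=14: assignee=Wes → Wes
id=15: assignee=NULL, reviewer=Rosa → Rosa

Uma, NULL, Omar, Alice, Kai, Carmen, Hiro, Wes, Wes, Rosa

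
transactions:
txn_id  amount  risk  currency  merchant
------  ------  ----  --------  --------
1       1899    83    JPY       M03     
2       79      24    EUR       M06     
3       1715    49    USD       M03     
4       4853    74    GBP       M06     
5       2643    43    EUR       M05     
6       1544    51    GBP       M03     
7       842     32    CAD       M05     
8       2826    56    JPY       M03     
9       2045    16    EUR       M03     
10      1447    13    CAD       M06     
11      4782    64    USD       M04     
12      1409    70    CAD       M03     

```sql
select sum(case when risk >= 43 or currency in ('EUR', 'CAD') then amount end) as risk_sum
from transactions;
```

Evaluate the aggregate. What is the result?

26084

txn_id=1: ✓ → 1899
txn_id=2: ✓ → 79
txn_id=3: ✓ → 1715
txn_id=4: ✓ → 4853
txn_id=5: ✓ → 2643
txn_id=6: ✓ → 1544
txn_id=7: ✓ → 842
txn_id=8: ✓ → 2826
txn_id=9: ✓ → 2045
txn_id=10: ✓ → 1447
txn_id=11: ✓ → 4782
txn_id=12: ✓ → 1409
risk_sum = 1899 + 79 + 1715 + 4853 + 2643 + 1544 + 842 + 2826 + 2045 + 1447 + 4782 + 1409 = 26084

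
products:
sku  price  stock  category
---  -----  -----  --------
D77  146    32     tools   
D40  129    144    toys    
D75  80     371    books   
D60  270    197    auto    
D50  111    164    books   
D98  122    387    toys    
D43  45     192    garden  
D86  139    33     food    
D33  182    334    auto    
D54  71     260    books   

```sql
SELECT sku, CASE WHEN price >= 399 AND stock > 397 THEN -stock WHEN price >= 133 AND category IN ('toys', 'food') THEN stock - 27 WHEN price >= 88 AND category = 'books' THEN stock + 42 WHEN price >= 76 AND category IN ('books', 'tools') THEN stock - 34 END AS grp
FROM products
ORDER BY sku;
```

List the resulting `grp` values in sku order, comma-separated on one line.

NULL, NULL, NULL, 206, NULL, NULL, 337, -2, 6, NULL

sku=D33: (no match → NULL) → NULL
sku=D40: (no match → NULL) → NULL
sku=D43: (no match → NULL) → NULL
sku=D50: price >= 88 AND category = 'books' → 206
sku=D54: (no match → NULL) → NULL
sku=D60: (no match → NULL) → NULL
sku=D75: price >= 76 AND category IN ('books', 'tools') → 337
sku=D77: price >= 76 AND category IN ('books', 'tools') → -2
sku=D86: price >= 133 AND category IN ('toys', 'food') → 6
sku=D98: (no match → NULL) → NULL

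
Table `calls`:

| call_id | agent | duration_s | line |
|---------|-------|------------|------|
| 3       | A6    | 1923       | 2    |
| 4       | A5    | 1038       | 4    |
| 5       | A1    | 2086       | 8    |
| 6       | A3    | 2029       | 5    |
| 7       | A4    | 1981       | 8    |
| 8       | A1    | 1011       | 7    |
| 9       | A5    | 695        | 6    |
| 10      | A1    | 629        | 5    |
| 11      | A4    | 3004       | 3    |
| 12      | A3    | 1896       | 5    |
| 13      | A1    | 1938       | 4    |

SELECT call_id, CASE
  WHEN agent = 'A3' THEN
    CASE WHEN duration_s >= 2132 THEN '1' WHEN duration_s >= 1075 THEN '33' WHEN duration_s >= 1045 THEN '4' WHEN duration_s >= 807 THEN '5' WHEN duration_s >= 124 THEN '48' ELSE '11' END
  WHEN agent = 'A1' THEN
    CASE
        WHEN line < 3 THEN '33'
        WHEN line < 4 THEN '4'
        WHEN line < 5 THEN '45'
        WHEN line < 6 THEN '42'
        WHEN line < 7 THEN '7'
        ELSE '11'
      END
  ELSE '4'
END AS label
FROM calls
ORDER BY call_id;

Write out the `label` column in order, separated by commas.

4, 4, 11, 33, 4, 11, 4, 42, 4, 33, 45

call_id=3: agent='A6' → outer ELSE → 4
call_id=4: agent='A5' → outer ELSE → 4
call_id=5: agent='A1' → inner[ELSE] → 11
call_id=6: agent='A3' → inner[duration_s >= 1075] → 33
call_id=7: agent='A4' → outer ELSE → 4
call_id=8: agent='A1' → inner[ELSE] → 11
call_id=9: agent='A5' → outer ELSE → 4
call_id=10: agent='A1' → inner[line < 6] → 42
call_id=11: agent='A4' → outer ELSE → 4
call_id=12: agent='A3' → inner[duration_s >= 1075] → 33
call_id=13: agent='A1' → inner[line < 5] → 45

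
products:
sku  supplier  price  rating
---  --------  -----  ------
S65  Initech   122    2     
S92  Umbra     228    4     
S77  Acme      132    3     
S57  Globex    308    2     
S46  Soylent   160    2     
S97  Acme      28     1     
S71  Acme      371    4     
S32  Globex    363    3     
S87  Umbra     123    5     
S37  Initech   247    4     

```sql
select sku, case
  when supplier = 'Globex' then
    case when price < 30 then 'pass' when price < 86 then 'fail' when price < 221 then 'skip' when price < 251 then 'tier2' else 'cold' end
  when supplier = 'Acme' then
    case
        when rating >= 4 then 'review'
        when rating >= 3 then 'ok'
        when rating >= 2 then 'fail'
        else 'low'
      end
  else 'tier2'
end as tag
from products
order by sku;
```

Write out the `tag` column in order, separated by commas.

sku=S32: supplier='Globex' → inner[ELSE] → cold
sku=S37: supplier='Initech' → outer ELSE → tier2
sku=S46: supplier='Soylent' → outer ELSE → tier2
sku=S57: supplier='Globex' → inner[ELSE] → cold
sku=S65: supplier='Initech' → outer ELSE → tier2
sku=S71: supplier='Acme' → inner[rating >= 4] → review
sku=S77: supplier='Acme' → inner[rating >= 3] → ok
sku=S87: supplier='Umbra' → outer ELSE → tier2
sku=S92: supplier='Umbra' → outer ELSE → tier2
sku=S97: supplier='Acme' → inner[ELSE] → low

cold, tier2, tier2, cold, tier2, review, ok, tier2, tier2, low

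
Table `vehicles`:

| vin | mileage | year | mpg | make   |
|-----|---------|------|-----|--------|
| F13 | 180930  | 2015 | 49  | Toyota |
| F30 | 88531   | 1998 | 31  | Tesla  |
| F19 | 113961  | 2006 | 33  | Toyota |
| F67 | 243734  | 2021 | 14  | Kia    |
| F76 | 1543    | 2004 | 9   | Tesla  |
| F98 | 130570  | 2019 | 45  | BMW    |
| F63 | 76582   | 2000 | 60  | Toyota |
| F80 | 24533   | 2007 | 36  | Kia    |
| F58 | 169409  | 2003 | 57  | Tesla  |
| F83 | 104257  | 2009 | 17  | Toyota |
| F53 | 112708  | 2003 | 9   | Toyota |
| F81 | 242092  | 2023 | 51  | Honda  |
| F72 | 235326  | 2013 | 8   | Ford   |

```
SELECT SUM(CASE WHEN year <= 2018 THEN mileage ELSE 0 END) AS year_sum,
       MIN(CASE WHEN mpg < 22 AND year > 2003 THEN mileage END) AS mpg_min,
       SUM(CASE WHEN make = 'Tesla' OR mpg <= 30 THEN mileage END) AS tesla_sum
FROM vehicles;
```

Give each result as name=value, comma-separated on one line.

[year_sum: year <= 2018]
vin=F13: ✓ → 180930
vin=F30: ✓ → 88531
vin=F19: ✓ → 113961
vin=F67: ✗
vin=F76: ✓ → 1543
vin=F98: ✗
vin=F63: ✓ → 76582
vin=F80: ✓ → 24533
vin=F58: ✓ → 169409
vin=F83: ✓ → 104257
vin=F53: ✓ → 112708
vin=F81: ✗
vin=F72: ✓ → 235326
year_sum = 180930 + 88531 + 113961 + 1543 + 76582 + 24533 + 169409 + 104257 + 112708 + 235326 = 1107780
—
[mpg_min: mpg < 22 AND year > 2003]
vin=F13: ✗
vin=F30: ✗
vin=F19: ✗
vin=F67: ✓ → 243734
vin=F76: ✓ → 1543
vin=F98: ✗
vin=F63: ✗
vin=F80: ✗
vin=F58: ✗
vin=F83: ✓ → 104257
vin=F53: ✗
vin=F81: ✗
vin=F72: ✓ → 235326
mpg_min = MIN(243734, 1543, 104257, 235326) = 1543
—
[tesla_sum: make = 'Tesla' OR mpg <= 30]
vin=F13: ✗
vin=F30: ✓ → 88531
vin=F19: ✗
vin=F67: ✓ → 243734
vin=F76: ✓ → 1543
vin=F98: ✗
vin=F63: ✗
vin=F80: ✗
vin=F58: ✓ → 169409
vin=F83: ✓ → 104257
vin=F53: ✓ → 112708
vin=F81: ✗
vin=F72: ✓ → 235326
tesla_sum = 88531 + 243734 + 1543 + 169409 + 104257 + 112708 + 235326 = 955508

year_sum=1107780, mpg_min=1543, tesla_sum=955508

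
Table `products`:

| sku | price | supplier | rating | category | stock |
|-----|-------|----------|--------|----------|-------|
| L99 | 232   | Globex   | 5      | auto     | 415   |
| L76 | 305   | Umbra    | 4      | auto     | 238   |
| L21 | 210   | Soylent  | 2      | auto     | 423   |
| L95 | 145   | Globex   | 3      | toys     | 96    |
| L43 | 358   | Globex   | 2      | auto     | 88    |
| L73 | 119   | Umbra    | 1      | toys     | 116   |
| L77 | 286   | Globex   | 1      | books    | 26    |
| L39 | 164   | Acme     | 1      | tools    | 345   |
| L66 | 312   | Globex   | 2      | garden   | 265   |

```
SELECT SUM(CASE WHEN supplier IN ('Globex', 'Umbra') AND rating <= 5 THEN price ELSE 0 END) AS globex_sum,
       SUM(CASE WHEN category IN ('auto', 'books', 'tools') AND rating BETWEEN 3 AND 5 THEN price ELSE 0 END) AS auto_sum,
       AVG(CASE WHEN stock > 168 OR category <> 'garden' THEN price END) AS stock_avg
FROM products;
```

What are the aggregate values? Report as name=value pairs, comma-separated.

[globex_sum: supplier IN ('Globex', 'Umbra') AND rating <= 5]
sku=L99: ✓ → 232
sku=L76: ✓ → 305
sku=L21: ✗
sku=L95: ✓ → 145
sku=L43: ✓ → 358
sku=L73: ✓ → 119
sku=L77: ✓ → 286
sku=L39: ✗
sku=L66: ✓ → 312
globex_sum = 232 + 305 + 145 + 358 + 119 + 286 + 312 = 1757
—
[auto_sum: category IN ('auto', 'books', 'tools') AND rating BETWEEN 3 AND 5]
sku=L99: ✓ → 232
sku=L76: ✓ → 305
sku=L21: ✗
sku=L95: ✗
sku=L43: ✗
sku=L73: ✗
sku=L77: ✗
sku=L39: ✗
sku=L66: ✗
auto_sum = 232 + 305 = 537
—
[stock_avg: stock > 168 OR category <> 'garden']
sku=L99: ✓ → 232
sku=L76: ✓ → 305
sku=L21: ✓ → 210
sku=L95: ✓ → 145
sku=L43: ✓ → 358
sku=L73: ✓ → 119
sku=L77: ✓ → 286
sku=L39: ✓ → 164
sku=L66: ✓ → 312
stock_avg = (232 + 305 + 210 + 145 + 358 + 119 + 286 + 164 + 312) / 9 = 236.7777777778

globex_sum=1757, auto_sum=537, stock_avg=236.7777777778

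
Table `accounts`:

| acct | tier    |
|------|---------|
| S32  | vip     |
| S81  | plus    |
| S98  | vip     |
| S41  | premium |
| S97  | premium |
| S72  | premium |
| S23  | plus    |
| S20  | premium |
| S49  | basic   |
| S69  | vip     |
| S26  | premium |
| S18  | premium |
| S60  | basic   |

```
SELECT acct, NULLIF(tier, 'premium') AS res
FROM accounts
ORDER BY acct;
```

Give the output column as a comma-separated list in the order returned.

NULL, NULL, plus, NULL, vip, NULL, basic, basic, vip, NULL, plus, NULL, vip

acct=S18: tier=premium vs premium: equal → NULL
acct=S20: tier=premium vs premium: equal → NULL
acct=S23: tier=plus vs premium: differ → plus
acct=S26: tier=premium vs premium: equal → NULL
acct=S32: tier=vip vs premium: differ → vip
acct=S41: tier=premium vs premium: equal → NULL
acct=S49: tier=basic vs premium: differ → basic
acct=S60: tier=basic vs premium: differ → basic
acct=S69: tier=vip vs premium: differ → vip
acct=S72: tier=premium vs premium: equal → NULL
acct=S81: tier=plus vs premium: differ → plus
acct=S97: tier=premium vs premium: equal → NULL
acct=S98: tier=vip vs premium: differ → vip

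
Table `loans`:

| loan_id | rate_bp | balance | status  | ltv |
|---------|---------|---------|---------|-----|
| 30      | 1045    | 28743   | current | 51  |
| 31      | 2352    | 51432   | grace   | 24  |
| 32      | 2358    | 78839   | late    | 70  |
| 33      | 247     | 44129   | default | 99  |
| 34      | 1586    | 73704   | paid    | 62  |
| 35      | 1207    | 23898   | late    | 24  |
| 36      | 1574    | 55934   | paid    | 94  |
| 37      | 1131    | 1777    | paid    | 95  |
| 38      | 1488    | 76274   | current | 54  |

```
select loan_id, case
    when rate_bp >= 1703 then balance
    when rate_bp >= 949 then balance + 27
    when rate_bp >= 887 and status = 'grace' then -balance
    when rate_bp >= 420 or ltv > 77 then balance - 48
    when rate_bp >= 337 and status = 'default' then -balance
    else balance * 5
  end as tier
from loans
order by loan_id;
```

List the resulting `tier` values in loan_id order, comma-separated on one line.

loan_id=30: rate_bp >= 949 → 28770
loan_id=31: rate_bp >= 1703 → 51432
loan_id=32: rate_bp >= 1703 → 78839
loan_id=33: rate_bp >= 420 or ltv > 77 → 44081
loan_id=34: rate_bp >= 949 → 73731
loan_id=35: rate_bp >= 949 → 23925
loan_id=36: rate_bp >= 949 → 55961
loan_id=37: rate_bp >= 949 → 1804
loan_id=38: rate_bp >= 949 → 76301

28770, 51432, 78839, 44081, 73731, 23925, 55961, 1804, 76301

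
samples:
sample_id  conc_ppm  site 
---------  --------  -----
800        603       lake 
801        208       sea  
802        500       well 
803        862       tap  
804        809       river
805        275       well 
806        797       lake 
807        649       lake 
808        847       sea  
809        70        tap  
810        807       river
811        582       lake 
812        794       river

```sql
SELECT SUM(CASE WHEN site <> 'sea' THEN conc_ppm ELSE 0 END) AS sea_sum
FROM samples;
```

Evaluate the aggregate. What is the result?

6748

sample_id=800: ✓ → 603
sample_id=801: ✗
sample_id=802: ✓ → 500
sample_id=803: ✓ → 862
sample_id=804: ✓ → 809
sample_id=805: ✓ → 275
sample_id=806: ✓ → 797
sample_id=807: ✓ → 649
sample_id=808: ✗
sample_id=809: ✓ → 70
sample_id=810: ✓ → 807
sample_id=811: ✓ → 582
sample_id=812: ✓ → 794
sea_sum = 603 + 500 + 862 + 809 + 275 + 797 + 649 + 70 + 807 + 582 + 794 = 6748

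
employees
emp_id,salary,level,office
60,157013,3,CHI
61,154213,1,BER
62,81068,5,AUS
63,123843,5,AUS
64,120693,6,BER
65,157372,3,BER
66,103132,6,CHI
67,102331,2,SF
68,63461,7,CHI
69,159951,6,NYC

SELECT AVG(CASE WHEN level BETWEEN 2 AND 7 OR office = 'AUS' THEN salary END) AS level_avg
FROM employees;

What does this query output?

emp_id=60: ✓ → 157013
emp_id=61: ✗
emp_id=62: ✓ → 81068
emp_id=63: ✓ → 123843
emp_id=64: ✓ → 120693
emp_id=65: ✓ → 157372
emp_id=66: ✓ → 103132
emp_id=67: ✓ → 102331
emp_id=68: ✓ → 63461
emp_id=69: ✓ → 159951
level_avg = (157013 + 81068 + 123843 + 120693 + 157372 + 103132 + 102331 + 63461 + 159951) / 9 = 118762.6666666667

118762.6666666667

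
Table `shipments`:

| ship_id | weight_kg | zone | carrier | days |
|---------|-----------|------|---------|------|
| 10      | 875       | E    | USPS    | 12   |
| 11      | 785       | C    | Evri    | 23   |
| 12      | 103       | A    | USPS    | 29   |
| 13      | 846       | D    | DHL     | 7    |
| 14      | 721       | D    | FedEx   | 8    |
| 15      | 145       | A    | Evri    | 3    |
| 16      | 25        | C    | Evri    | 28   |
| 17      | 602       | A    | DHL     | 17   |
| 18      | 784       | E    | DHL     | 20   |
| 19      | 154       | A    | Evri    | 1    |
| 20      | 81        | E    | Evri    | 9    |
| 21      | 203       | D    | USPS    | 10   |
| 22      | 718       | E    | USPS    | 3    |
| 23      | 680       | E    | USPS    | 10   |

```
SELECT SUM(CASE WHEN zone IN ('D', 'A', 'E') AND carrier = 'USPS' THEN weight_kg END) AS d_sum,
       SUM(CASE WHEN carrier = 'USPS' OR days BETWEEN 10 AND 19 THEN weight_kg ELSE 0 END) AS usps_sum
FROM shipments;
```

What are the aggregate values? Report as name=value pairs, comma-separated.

d_sum=2579, usps_sum=3181

[d_sum: zone IN ('D', 'A', 'E') AND carrier = 'USPS']
ship_id=10: ✓ → 875
ship_id=11: ✗
ship_id=12: ✓ → 103
ship_id=13: ✗
ship_id=14: ✗
ship_id=15: ✗
ship_id=16: ✗
ship_id=17: ✗
ship_id=18: ✗
ship_id=19: ✗
ship_id=20: ✗
ship_id=21: ✓ → 203
ship_id=22: ✓ → 718
ship_id=23: ✓ → 680
d_sum = 875 + 103 + 203 + 718 + 680 = 2579
—
[usps_sum: carrier = 'USPS' OR days BETWEEN 10 AND 19]
ship_id=10: ✓ → 875
ship_id=11: ✗
ship_id=12: ✓ → 103
ship_id=13: ✗
ship_id=14: ✗
ship_id=15: ✗
ship_id=16: ✗
ship_id=17: ✓ → 602
ship_id=18: ✗
ship_id=19: ✗
ship_id=20: ✗
ship_id=21: ✓ → 203
ship_id=22: ✓ → 718
ship_id=23: ✓ → 680
usps_sum = 875 + 103 + 602 + 203 + 718 + 680 = 3181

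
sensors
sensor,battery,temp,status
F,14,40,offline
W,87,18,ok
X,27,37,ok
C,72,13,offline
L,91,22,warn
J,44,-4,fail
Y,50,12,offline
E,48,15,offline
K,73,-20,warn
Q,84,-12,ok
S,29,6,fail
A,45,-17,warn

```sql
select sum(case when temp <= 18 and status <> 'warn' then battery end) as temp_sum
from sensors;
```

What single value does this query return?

sensor=F: ✗
sensor=W: ✓ → 87
sensor=X: ✗
sensor=C: ✓ → 72
sensor=L: ✗
sensor=J: ✓ → 44
sensor=Y: ✓ → 50
sensor=E: ✓ → 48
sensor=K: ✗
sensor=Q: ✓ → 84
sensor=S: ✓ → 29
sensor=A: ✗
temp_sum = 87 + 72 + 44 + 50 + 48 + 84 + 29 = 414

414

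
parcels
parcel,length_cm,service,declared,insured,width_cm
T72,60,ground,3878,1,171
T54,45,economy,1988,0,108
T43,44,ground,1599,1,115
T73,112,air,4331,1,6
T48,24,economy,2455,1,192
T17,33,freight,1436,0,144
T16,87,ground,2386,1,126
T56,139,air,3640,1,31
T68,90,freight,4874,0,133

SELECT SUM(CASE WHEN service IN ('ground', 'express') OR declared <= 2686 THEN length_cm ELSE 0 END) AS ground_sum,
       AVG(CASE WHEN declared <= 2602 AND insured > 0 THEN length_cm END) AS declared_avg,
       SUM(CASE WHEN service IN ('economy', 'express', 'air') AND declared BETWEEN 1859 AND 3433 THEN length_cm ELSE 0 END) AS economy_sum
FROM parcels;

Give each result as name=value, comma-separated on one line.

ground_sum=293, declared_avg=51.6666666667, economy_sum=69

[ground_sum: service IN ('ground', 'express') OR declared <= 2686]
parcel=T72: ✓ → 60
parcel=T54: ✓ → 45
parcel=T43: ✓ → 44
parcel=T73: ✗
parcel=T48: ✓ → 24
parcel=T17: ✓ → 33
parcel=T16: ✓ → 87
parcel=T56: ✗
parcel=T68: ✗
ground_sum = 60 + 45 + 44 + 24 + 33 + 87 = 293
—
[declared_avg: declared <= 2602 AND insured > 0]
parcel=T72: ✗
parcel=T54: ✗
parcel=T43: ✓ → 44
parcel=T73: ✗
parcel=T48: ✓ → 24
parcel=T17: ✗
parcel=T16: ✓ → 87
parcel=T56: ✗
parcel=T68: ✗
declared_avg = (44 + 24 + 87) / 3 = 51.6666666667
—
[economy_sum: service IN ('economy', 'express', 'air') AND declared BETWEEN 1859 AND 3433]
parcel=T72: ✗
parcel=T54: ✓ → 45
parcel=T43: ✗
parcel=T73: ✗
parcel=T48: ✓ → 24
parcel=T17: ✗
parcel=T16: ✗
parcel=T56: ✗
parcel=T68: ✗
economy_sum = 45 + 24 = 69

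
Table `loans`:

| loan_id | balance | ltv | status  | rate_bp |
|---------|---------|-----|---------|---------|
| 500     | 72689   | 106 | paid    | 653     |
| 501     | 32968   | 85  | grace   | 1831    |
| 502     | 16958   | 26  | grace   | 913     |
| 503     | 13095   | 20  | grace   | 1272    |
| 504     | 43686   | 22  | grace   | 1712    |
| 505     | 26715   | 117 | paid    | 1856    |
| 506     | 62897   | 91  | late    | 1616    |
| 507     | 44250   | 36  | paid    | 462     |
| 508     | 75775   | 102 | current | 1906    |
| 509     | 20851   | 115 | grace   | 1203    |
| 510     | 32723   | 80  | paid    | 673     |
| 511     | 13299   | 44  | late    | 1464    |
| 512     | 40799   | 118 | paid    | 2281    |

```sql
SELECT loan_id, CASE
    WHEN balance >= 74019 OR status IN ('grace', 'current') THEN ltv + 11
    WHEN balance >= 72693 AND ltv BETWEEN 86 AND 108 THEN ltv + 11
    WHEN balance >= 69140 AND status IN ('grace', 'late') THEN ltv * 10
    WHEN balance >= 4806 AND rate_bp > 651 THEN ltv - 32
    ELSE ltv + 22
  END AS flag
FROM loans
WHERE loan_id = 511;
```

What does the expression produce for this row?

12

loan_id = 511: balance=13299, ltv=44, status=late, rate_bp=1464.
balance >= 74019 OR status IN ('grace', 'current') → false
balance >= 72693 AND ltv BETWEEN 86 AND 108 → false
balance >= 69140 AND status IN ('grace', 'late') → false
balance >= 4806 AND rate_bp > 651 → true → 12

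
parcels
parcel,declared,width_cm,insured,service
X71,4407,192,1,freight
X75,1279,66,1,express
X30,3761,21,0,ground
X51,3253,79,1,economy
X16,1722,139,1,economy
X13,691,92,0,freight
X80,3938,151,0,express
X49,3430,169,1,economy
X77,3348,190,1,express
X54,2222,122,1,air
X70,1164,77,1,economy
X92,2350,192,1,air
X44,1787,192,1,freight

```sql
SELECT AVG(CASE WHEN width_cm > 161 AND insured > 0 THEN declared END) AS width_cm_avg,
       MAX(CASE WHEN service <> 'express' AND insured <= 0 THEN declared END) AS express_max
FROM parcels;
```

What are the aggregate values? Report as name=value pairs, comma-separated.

width_cm_avg=3064.4, express_max=3761

[width_cm_avg: width_cm > 161 AND insured > 0]
parcel=X71: ✓ → 4407
parcel=X75: ✗
parcel=X30: ✗
parcel=X51: ✗
parcel=X16: ✗
parcel=X13: ✗
parcel=X80: ✗
parcel=X49: ✓ → 3430
parcel=X77: ✓ → 3348
parcel=X54: ✗
parcel=X70: ✗
parcel=X92: ✓ → 2350
parcel=X44: ✓ → 1787
width_cm_avg = (4407 + 3430 + 3348 + 2350 + 1787) / 5 = 3064.4
—
[express_max: service <> 'express' AND insured <= 0]
parcel=X71: ✗
parcel=X75: ✗
parcel=X30: ✓ → 3761
parcel=X51: ✗
parcel=X16: ✗
parcel=X13: ✓ → 691
parcel=X80: ✗
parcel=X49: ✗
parcel=X77: ✗
parcel=X54: ✗
parcel=X70: ✗
parcel=X92: ✗
parcel=X44: ✗
express_max = MAX(3761, 691) = 3761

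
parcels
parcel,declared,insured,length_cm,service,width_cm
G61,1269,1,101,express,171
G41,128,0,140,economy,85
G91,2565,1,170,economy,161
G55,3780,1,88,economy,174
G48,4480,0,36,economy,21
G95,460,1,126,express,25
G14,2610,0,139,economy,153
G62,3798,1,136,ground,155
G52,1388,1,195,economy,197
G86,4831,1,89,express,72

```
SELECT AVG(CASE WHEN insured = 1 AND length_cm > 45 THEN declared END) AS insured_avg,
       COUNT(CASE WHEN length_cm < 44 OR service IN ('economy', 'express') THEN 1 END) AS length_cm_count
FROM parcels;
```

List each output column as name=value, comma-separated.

insured_avg=2584.4285714286, length_cm_count=9

[insured_avg: insured = 1 AND length_cm > 45]
parcel=G61: ✓ → 1269
parcel=G41: ✗
parcel=G91: ✓ → 2565
parcel=G55: ✓ → 3780
parcel=G48: ✗
parcel=G95: ✓ → 460
parcel=G14: ✗
parcel=G62: ✓ → 3798
parcel=G52: ✓ → 1388
parcel=G86: ✓ → 4831
insured_avg = (1269 + 2565 + 3780 + 460 + 3798 + 1388 + 4831) / 7 = 2584.4285714286
—
[length_cm_count: length_cm < 44 OR service IN ('economy', 'express')]
parcel=G61: ✓ → 1
parcel=G41: ✓ → 1
parcel=G91: ✓ → 1
parcel=G55: ✓ → 1
parcel=G48: ✓ → 1
parcel=G95: ✓ → 1
parcel=G14: ✓ → 1
parcel=G62: ✗
parcel=G52: ✓ → 1
parcel=G86: ✓ → 1
length_cm_count = COUNT(1, 1, 1, 1, 1, 1, 1, 1, 1) = 9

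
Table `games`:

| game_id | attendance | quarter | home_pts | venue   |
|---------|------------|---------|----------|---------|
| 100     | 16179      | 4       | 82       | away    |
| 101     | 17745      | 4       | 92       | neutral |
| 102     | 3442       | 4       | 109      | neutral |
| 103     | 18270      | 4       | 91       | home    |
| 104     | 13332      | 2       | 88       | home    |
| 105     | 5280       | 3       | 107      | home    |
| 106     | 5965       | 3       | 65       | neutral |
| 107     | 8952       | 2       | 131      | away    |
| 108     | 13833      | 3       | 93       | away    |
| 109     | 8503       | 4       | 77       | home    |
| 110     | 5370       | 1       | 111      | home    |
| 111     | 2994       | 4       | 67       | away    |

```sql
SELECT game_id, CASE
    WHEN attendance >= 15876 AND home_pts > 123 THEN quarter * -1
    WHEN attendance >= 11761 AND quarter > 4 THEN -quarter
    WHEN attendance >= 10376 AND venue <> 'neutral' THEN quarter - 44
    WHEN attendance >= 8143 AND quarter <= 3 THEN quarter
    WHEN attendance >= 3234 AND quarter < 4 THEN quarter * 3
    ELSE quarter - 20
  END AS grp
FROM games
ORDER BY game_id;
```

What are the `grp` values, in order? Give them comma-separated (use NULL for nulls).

-40, -16, -16, -40, -42, 9, 9, 2, -41, -16, 3, -16

game_id=100: attendance >= 10376 AND venue <> 'neutral' → -40
game_id=101: ELSE → -16
game_id=102: ELSE → -16
game_id=103: attendance >= 10376 AND venue <> 'neutral' → -40
game_id=104: attendance >= 10376 AND venue <> 'neutral' → -42
game_id=105: attendance >= 3234 AND quarter < 4 → 9
game_id=106: attendance >= 3234 AND quarter < 4 → 9
game_id=107: attendance >= 8143 AND quarter <= 3 → 2
game_id=108: attendance >= 10376 AND venue <> 'neutral' → -41
game_id=109: ELSE → -16
game_id=110: attendance >= 3234 AND quarter < 4 → 3
game_id=111: ELSE → -16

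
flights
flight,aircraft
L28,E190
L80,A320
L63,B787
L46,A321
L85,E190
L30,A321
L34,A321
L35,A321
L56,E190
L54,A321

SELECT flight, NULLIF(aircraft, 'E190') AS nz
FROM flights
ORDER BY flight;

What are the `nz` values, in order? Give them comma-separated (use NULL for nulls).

flight=L28: aircraft=E190 vs E190: equal → NULL
flight=L30: aircraft=A321 vs E190: differ → A321
flight=L34: aircraft=A321 vs E190: differ → A321
flight=L35: aircraft=A321 vs E190: differ → A321
flight=L46: aircraft=A321 vs E190: differ → A321
flight=L54: aircraft=A321 vs E190: differ → A321
flight=L56: aircraft=E190 vs E190: equal → NULL
flight=L63: aircraft=B787 vs E190: differ → B787
flight=L80: aircraft=A320 vs E190: differ → A320
flight=L85: aircraft=E190 vs E190: equal → NULL

NULL, A321, A321, A321, A321, A321, NULL, B787, A320, NULL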